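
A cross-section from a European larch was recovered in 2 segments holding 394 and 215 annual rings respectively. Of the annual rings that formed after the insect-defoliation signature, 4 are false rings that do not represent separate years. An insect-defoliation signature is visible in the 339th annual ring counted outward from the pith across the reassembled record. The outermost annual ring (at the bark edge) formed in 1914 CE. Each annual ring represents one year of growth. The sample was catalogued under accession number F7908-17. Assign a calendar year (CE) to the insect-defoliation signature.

1648 CE

Total annual rings = 394 + 215 = 609.
The insect-defoliation signature sits at annual ring 339 from the pith, so 609 − 339 = 270 annual rings formed after it.
270 − 4 false = 266 true annual rings after the insect-defoliation signature.
The annual ring at the bark edge is 1914 CE, so the insect-defoliation signature dates to 1914 − 266 = 1648 CE.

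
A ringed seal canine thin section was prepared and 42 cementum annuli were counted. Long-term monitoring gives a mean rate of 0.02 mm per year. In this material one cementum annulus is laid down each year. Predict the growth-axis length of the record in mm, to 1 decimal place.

The record spans 42 years at 0.02 mm per year.
42 years at 0.02 mm/year gives 0.02 × 42 = 0.8 mm.

0.8 mm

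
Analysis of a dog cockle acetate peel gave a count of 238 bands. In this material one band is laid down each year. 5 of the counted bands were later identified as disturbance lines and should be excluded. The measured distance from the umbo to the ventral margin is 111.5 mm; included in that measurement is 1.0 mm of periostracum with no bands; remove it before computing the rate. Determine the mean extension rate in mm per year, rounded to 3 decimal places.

True band count = 238 − 5 = 233.
Removing the 1.0 mm offcut leaves 111.5 − 1.0 = 110.5 mm.
Mean rate = 110.5 mm / 233 years ≈ 0.474 mm per year.

0.474 mm per year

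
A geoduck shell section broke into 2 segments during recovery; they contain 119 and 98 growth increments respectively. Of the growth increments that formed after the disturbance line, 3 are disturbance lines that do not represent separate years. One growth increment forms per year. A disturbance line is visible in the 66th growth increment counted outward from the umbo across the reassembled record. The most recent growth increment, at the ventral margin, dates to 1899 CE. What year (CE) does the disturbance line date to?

1751 CE

Total growth increments = 119 + 98 = 217.
Between growth increment 66 and the ventral margin there are 217 − 66 = 151 growth increments.
Removing the 3 false growth increments leaves 151 − 3 = 148 true growth increments beyond the disturbance line.
The growth increment at the ventral margin is 1899 CE, so the disturbance line dates to 1899 − 148 = 1751 CE.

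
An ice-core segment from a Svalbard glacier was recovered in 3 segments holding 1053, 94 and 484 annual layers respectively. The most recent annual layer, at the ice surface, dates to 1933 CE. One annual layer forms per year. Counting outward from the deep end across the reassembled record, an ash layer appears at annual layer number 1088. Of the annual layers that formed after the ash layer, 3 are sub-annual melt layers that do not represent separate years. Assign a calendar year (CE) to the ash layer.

1393 CE

Total annual layers = 1053 + 94 + 484 = 1631.
Between annual layer 1088 and the ice surface there are 1631 − 1088 = 543 annual layers.
Removing the 3 false annual layers leaves 543 − 3 = 540 true annual layers beyond the ash layer.
1933 − 540 = 1393 CE.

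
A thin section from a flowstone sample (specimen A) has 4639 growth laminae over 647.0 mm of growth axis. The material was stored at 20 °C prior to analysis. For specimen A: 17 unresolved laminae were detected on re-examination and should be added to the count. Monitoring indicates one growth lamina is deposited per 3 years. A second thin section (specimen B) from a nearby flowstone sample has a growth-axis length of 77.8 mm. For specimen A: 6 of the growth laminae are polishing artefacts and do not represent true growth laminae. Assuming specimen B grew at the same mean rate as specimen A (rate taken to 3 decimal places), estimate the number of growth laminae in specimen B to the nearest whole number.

Specimen A: true growth lamina count = 4639 − 6 + 17 = 4650.
Specimen A: 4650 growth laminae at 3 years each span 4650 × 3 = 13950 years.
A: 647.0 mm over 13950 years gives 647.0 / 13950 ≈ 0.046 mm/yr.
B spans 77.8 / 0.046 = 1691.30 years; at 3 years per growth lamina that is 1691.30 / 3 ≈ 564 growth laminae.

564 growth laminae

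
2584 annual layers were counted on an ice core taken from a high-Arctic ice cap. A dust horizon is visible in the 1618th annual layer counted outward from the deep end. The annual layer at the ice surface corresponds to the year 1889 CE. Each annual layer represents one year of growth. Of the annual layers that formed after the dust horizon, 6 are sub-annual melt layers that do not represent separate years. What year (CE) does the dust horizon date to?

The dust horizon sits at annual layer 1618 from the deep end, so 2584 − 1618 = 966 annual layers formed after it.
966 − 6 false = 960 true annual layers after the dust horizon.
1889 − 960 = 929 CE.

929 CE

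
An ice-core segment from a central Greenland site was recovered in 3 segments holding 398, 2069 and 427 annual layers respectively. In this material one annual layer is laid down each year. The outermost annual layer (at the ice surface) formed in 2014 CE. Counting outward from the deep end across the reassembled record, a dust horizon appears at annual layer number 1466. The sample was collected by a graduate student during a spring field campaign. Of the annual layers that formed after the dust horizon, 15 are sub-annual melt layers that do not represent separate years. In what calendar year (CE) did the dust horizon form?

601 CE

Total annual layers = 398 + 2069 + 427 = 2894.
The dust horizon sits at annual layer 1466 from the deep end, so 2894 − 1466 = 1428 annual layers formed after it.
Excluding 15 false annual layers: 1428 − 15 = 1413.
Counting back 1413 years from 2014 CE places the dust horizon in 2014 − 1413 = 601 CE.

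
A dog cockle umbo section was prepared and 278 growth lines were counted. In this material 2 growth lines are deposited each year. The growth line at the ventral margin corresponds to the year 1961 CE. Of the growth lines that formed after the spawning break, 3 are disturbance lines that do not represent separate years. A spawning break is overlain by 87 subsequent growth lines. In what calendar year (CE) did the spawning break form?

There are 87 growth lines younger than the spawning break.
87 − 3 false = 84 true growth lines after the spawning break.
With 2 growth lines per year, 84 / 2 = 42 years.
Counting back 42 years from 1961 CE places the spawning break in 1961 − 42 = 1919 CE.

1919 CE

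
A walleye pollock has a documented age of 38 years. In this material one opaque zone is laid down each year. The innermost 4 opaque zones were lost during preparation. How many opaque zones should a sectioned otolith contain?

34 opaque zones

One opaque zone per year gives 38 opaque zones over 38 years.
Subtracting the 4 opaque zones not captured gives 38 − 4 = 34 opaque zones in the record.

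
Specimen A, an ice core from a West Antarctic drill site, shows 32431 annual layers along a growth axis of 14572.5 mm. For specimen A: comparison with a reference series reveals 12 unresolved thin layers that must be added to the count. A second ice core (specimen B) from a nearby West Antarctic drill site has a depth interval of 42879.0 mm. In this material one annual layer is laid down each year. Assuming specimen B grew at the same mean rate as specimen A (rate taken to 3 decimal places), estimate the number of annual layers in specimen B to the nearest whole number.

95499 annual layers

Specimen A: correcting the raw count gives 32431 + 12 = 32443 true annual layers.
A: Extension rate ≈ 14572.5 / 32443 = 0.449 mm/yr.
Specimen B: 42879.0 mm / 0.449 mm per year = 95498.89 years ≈ 95499 annual layers.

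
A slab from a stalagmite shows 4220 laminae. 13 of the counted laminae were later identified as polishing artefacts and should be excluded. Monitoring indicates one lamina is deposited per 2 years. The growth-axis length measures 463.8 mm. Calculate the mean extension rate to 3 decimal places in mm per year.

Adjusted count: 4220 − 13 = 4207 laminae.
Multiplying by 2 years per lamina: 4207 × 2 = 8414 years.
463.8 mm over 8414 years gives 463.8 / 8414 ≈ 0.055 mm per year.

0.055 mm per year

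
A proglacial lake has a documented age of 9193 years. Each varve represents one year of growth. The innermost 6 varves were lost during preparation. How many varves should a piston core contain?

9187 varves

One varve per year gives 9193 varves over 9193 years.
Subtracting the 6 varves not captured gives 9193 − 6 = 9187 varves in the record.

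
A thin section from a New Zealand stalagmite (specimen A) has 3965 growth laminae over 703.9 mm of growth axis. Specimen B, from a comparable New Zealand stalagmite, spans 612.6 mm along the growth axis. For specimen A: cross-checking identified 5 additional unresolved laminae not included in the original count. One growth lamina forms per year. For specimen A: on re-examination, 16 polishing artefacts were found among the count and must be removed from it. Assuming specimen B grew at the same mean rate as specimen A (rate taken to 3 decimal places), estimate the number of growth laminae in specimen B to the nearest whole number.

Specimen A: after corrections the count is 3965 − 16 + 5 = 3954 growth laminae.
A: Extension rate ≈ 703.9 / 3954 = 0.178 mm/yr.
B spans 612.6 / 0.178 = 3441.57 years ≈ 3442 growth laminae.

3442 growth laminae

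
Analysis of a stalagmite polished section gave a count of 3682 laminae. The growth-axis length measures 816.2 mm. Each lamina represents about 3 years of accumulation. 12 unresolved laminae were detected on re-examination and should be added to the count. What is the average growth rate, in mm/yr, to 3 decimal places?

True lamina count = 3682 + 12 = 3694.
At 3 years per lamina, 3694 × 3 = 11082 years.
Mean rate = 816.2 mm / 11082 years ≈ 0.074 mm/yr.

0.074 mm/yr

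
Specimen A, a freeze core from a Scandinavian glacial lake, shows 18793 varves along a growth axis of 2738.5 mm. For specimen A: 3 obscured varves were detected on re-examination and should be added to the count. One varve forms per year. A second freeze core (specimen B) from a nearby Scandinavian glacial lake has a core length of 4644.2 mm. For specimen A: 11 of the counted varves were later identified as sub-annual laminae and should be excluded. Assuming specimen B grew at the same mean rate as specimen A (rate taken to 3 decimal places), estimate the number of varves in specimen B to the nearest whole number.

Specimen A: after corrections the count is 18793 − 11 + 3 = 18785 varves.
A: Mean rate = 2738.5 mm / 18785 years ≈ 0.146 mm/year.
B spans 4644.2 / 0.146 = 31809.59 years ≈ 31810 varves.

31810 varves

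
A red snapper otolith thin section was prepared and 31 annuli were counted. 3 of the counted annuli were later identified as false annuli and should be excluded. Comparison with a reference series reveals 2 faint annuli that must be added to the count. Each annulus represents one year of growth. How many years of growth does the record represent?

30 years

Correcting the raw count gives 31 − 3 + 2 = 30 true annuli.
At one annulus per year, that is 30 years.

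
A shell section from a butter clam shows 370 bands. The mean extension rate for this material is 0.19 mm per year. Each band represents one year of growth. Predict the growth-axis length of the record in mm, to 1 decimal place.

The record spans 370 years at 0.19 mm per year.
Length ≈ 0.19 × 370 = 70.3 mm.

70.3 mm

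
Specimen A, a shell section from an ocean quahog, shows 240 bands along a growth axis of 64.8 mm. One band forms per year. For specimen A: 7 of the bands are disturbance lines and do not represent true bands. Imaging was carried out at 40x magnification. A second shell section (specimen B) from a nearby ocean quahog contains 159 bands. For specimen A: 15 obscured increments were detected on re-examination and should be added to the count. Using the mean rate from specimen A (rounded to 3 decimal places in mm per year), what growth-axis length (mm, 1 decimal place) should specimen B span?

Specimen A: adjusted count: 240 − 7 + 15 = 248 bands.
A: Extension rate ≈ 64.8 / 248 = 0.261 mm per year.
For B, 0.261 mm/year × 159 years = 41.5 mm.

41.5 mm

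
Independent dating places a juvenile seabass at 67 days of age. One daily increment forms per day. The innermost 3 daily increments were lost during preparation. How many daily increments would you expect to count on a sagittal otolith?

One daily increment per day gives 67 daily increments over 67 days.
67 − 3 missed = 64 daily increments expected in the prepared section.

64 daily increments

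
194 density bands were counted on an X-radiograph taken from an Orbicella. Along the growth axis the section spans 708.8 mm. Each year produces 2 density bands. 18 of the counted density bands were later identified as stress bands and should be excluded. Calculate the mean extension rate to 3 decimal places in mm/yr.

8.055 mm/yr

Correcting the raw count gives 194 − 18 = 176 true density bands.
Dividing by 2 density bands per year: 176 / 2 = 88 years.
Extension rate ≈ 708.8 / 88 = 8.055 mm/yr.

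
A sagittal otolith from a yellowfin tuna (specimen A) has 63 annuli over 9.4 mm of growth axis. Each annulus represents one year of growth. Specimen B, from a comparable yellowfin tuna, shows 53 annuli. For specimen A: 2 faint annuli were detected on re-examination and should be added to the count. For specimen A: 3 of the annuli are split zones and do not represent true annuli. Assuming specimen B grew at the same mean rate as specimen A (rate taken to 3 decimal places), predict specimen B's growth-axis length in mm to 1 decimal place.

8.1 mm

Specimen A: after corrections the count is 63 − 3 + 2 = 62 annuli.
A: Mean rate = 9.4 mm / 62 years ≈ 0.152 mm/year.
For B, 0.152 mm/year × 53 years = 8.1 mm.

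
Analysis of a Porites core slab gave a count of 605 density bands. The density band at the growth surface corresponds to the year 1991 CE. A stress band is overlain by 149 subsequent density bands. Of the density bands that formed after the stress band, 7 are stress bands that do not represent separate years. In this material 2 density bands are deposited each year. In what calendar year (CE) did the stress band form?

1920 CE

149 density bands post-date the stress band.
149 − 7 false = 142 true density bands after the stress band.
142 density bands at 2 per year is 142 / 2 = 71 years.
Counting back 71 years from 1991 CE places the stress band in 1991 − 71 = 1920 CE.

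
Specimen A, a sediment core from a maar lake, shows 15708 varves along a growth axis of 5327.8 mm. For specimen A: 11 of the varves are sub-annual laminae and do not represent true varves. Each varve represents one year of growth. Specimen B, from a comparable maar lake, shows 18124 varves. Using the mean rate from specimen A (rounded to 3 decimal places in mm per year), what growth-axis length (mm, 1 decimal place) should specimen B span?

Specimen A: true varve count = 15708 − 11 = 15697.
A: 5327.8 mm over 15697 years gives 5327.8 / 15697 ≈ 0.339 mm/yr.
B's length ≈ 0.339 × 18124 = 6144.0 mm.

6144.0 mm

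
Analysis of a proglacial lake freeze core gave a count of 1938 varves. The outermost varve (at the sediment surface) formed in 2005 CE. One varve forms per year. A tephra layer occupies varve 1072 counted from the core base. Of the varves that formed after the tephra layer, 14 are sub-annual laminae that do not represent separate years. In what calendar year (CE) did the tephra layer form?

1938 − 1072 = 866 varves lie beyond the tephra layer toward the sediment surface.
Excluding 14 false varves: 866 − 14 = 852.
2005 − 852 = 1153 CE.

1153 CE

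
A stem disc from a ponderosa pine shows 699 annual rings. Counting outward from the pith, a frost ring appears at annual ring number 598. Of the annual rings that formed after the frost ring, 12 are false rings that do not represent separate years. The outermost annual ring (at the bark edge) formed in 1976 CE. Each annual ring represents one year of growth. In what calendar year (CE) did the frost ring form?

1887 CE

The frost ring sits at annual ring 598 from the pith, so 699 − 598 = 101 annual rings formed after it.
101 − 12 false = 89 true annual rings after the frost ring.
Counting back 89 years from 1976 CE places the frost ring in 1976 − 89 = 1887 CE.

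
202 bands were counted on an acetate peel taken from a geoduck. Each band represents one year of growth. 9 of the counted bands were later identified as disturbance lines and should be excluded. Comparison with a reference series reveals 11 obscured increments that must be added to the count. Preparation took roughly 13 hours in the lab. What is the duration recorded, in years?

Correcting the raw count gives 202 − 9 + 11 = 204 true bands.
One band per year makes the duration 204 years.

204 yr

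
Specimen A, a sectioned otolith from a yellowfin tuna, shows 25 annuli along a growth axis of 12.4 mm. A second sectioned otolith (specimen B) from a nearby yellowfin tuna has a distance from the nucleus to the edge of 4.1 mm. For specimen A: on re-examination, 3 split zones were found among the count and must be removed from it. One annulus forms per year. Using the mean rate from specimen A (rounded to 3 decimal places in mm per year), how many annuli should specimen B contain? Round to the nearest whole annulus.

7 annuli

Specimen A: adjusted count: 25 − 3 = 22 annuli.
A: Mean rate = 12.4 mm / 22 years ≈ 0.564 mm per year.
For B, 4.1 / 0.564 = 7.27 years ≈ 7 annuli.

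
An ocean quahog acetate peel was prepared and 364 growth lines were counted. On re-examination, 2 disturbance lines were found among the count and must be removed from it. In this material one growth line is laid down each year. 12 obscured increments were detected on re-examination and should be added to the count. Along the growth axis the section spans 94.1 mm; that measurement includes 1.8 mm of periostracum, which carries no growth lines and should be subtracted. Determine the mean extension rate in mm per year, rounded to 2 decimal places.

Correcting the raw count gives 364 − 2 + 12 = 374 true growth lines.
Net length = 94.1 − 1.8 = 92.3 mm.
Mean rate = 92.3 mm / 374 years ≈ 0.25 mm per year.

0.25 mm per year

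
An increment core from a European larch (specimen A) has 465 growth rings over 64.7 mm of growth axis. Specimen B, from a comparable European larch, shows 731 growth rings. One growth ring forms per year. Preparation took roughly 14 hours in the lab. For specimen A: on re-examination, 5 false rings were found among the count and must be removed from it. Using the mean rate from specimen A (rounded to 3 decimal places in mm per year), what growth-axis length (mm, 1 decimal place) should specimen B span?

103.1 mm

Specimen A: true growth ring count = 465 − 5 = 460.
A: 64.7 mm over 460 years gives 64.7 / 460 ≈ 0.141 mm per year.
Length of B = 0.141 × 731 = 103.1 mm.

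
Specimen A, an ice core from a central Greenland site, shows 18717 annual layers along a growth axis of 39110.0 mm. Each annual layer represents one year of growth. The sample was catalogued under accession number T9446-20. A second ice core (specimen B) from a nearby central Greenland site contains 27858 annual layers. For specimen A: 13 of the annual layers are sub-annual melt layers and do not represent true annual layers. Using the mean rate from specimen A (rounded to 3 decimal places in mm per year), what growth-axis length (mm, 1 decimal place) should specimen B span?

Specimen A: after corrections the count is 18717 − 13 = 18704 annual layers.
A: 39110.0 mm over 18704 years gives 39110.0 / 18704 ≈ 2.091 mm/year.
B's length ≈ 2.091 × 27858 = 58251.1 mm.

58251.1 mm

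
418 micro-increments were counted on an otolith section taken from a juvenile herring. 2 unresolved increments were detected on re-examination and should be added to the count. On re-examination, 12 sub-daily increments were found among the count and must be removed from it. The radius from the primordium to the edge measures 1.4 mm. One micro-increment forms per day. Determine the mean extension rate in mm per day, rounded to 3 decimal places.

True micro-increment count = 418 − 12 + 2 = 408.
Mean rate = 1.4 mm / 408 days ≈ 0.003 mm per day.

0.003 mm per day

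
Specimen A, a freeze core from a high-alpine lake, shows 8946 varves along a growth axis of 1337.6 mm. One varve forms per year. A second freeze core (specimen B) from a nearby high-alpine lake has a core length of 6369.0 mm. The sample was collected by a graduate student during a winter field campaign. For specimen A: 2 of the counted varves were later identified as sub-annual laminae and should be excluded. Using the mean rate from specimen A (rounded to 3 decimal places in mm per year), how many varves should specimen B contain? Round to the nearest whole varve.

Specimen A: correcting the raw count gives 8946 − 2 = 8944 true varves.
A: 1337.6 mm over 8944 years gives 1337.6 / 8944 ≈ 0.150 mm per year.
For B, 6369.0 / 0.150 = 42460.00 years ≈ 42460 varves.

42460 varves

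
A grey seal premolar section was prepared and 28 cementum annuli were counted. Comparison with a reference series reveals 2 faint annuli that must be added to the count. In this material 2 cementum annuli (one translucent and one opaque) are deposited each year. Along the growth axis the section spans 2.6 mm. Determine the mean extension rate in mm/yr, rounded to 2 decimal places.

True cementum annulus count = 28 + 2 = 30.
Dividing by 2 cementum annuli per year: 30 / 2 = 15 years.
Mean rate = 2.6 mm / 15 years ≈ 0.17 mm/yr.

0.17 mm/yr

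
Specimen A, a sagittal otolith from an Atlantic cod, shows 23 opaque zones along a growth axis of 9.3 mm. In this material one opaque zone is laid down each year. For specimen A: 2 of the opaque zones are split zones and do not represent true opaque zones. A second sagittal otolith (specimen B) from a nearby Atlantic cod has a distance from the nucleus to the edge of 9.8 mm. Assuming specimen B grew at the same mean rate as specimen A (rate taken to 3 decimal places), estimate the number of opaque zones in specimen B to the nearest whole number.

22 opaque zones

Specimen A: after corrections the count is 23 − 2 = 21 opaque zones.
A: Extension rate ≈ 9.3 / 21 = 0.443 mm/yr.
B spans 9.8 / 0.443 = 22.12 years ≈ 22 opaque zones.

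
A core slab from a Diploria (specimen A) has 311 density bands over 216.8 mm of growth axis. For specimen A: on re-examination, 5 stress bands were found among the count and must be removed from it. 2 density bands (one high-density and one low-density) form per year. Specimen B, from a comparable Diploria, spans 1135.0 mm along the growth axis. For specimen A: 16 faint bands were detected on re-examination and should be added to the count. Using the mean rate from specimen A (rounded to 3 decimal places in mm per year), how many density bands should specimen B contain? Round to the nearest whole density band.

Specimen A: true density band count = 311 − 5 + 16 = 322.
Specimen A: 322 density bands at 2 per year is 322 / 2 = 161 years.
A: Extension rate ≈ 216.8 / 161 = 1.347 mm/yr.
B spans 1135.0 / 1.347 = 842.61 years; at 2 density bands per year that is 842.61 × 2 ≈ 1685 density bands.

1685 density bands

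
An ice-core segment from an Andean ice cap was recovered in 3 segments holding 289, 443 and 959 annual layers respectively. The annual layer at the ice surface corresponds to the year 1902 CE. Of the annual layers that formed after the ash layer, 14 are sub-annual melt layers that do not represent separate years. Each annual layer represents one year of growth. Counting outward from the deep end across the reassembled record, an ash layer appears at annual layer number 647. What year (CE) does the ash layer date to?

Total annual layers = 289 + 443 + 959 = 1691.
The ash layer sits at annual layer 647 from the deep end, so 1691 − 647 = 1044 annual layers formed after it.
1044 − 14 false = 1030 true annual layers after the ash layer.
Counting back 1030 years from 1902 CE places the ash layer in 1902 − 1030 = 872 CE.

872 CE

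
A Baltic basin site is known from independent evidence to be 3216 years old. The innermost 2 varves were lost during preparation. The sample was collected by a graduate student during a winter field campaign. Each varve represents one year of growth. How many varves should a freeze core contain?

At one varve per year, 3216 years correspond to 3216 varves.
Subtracting the 2 varves not captured gives 3216 − 2 = 3214 varves in the record.

3214 varves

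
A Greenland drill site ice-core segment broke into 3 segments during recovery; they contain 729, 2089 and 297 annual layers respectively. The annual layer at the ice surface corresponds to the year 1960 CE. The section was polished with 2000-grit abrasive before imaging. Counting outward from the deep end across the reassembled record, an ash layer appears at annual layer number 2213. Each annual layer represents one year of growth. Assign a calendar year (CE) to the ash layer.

1058 CE

Total annual layers = 729 + 2089 + 297 = 3115.
The ash layer sits at annual layer 2213 from the deep end, so 3115 − 2213 = 902 annual layers formed after it.
1960 − 902 = 1058 CE.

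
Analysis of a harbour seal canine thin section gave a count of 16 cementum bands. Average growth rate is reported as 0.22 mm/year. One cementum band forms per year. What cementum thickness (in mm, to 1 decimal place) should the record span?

3.5 mm

16 years of growth are recorded.
Predicted length = 0.22 mm/year × 16 years = 3.5 mm.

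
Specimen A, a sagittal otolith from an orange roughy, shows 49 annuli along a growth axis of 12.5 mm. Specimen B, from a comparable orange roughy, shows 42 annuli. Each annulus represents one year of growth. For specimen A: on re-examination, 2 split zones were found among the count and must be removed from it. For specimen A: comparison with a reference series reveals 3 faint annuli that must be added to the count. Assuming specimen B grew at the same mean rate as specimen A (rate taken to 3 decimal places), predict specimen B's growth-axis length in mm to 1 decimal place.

10.5 mm

Specimen A: adjusted count: 49 − 2 + 3 = 50 annuli.
A: 12.5 mm over 50 years gives 12.5 / 50 ≈ 0.250 mm per year.
B's length ≈ 0.250 × 42 = 10.5 mm.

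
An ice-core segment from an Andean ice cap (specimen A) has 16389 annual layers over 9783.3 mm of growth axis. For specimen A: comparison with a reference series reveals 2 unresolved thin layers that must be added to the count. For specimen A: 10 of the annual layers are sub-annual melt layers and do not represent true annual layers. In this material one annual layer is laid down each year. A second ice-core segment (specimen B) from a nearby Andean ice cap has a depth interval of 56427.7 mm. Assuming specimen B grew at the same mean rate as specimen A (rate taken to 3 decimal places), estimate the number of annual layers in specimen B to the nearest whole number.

94519 annual layers

Specimen A: true annual layer count = 16389 − 10 + 2 = 16381.
A: Mean rate = 9783.3 mm / 16381 years ≈ 0.597 mm/year.
B spans 56427.7 / 0.597 = 94518.76 years ≈ 94519 annual layers.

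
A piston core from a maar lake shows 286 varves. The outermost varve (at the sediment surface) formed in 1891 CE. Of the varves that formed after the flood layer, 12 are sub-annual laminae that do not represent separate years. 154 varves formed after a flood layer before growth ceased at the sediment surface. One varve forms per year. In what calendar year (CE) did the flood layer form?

1749 CE

There are 154 varves younger than the flood layer.
Removing the 12 false varves leaves 154 − 12 = 142 true varves beyond the flood layer.
Counting back 142 years from 1891 CE places the flood layer in 1891 − 142 = 1749 CE.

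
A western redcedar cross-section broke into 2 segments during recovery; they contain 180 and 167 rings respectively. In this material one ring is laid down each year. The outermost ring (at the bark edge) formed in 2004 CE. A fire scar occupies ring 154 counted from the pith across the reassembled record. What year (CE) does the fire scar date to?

1811 CE

Total rings = 180 + 167 = 347.
The fire scar sits at ring 154 from the pith, so 347 − 154 = 193 rings formed after it.
Counting back 193 years from 2004 CE places the fire scar in 2004 − 193 = 1811 CE.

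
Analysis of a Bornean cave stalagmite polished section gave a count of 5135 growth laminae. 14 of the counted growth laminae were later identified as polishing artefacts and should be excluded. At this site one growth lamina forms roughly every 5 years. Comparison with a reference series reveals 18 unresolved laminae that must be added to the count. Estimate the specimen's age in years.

25695 yr

After corrections the count is 5135 − 14 + 18 = 5139 growth laminae.
Multiplying by 5 years per growth lamina: 5139 × 5 = 25695 years.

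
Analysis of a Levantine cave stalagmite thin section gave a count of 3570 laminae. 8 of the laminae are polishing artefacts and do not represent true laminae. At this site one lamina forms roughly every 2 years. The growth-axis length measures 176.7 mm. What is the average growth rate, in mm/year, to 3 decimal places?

True lamina count = 3570 − 8 = 3562.
Multiplying by 2 years per lamina: 3562 × 2 = 7124 years.
176.7 mm over 7124 years gives 176.7 / 7124 ≈ 0.025 mm/year.

0.025 mm/year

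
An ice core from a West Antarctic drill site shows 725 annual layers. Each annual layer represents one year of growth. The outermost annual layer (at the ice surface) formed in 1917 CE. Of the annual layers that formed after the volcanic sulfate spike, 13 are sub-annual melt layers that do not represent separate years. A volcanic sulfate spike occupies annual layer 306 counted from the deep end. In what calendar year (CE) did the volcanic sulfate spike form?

Between annual layer 306 and the ice surface there are 725 − 306 = 419 annual layers.
Excluding 13 false annual layers: 419 − 13 = 406.
Counting back 406 years from 1917 CE places the volcanic sulfate spike in 1917 − 406 = 1511 CE.

1511 CE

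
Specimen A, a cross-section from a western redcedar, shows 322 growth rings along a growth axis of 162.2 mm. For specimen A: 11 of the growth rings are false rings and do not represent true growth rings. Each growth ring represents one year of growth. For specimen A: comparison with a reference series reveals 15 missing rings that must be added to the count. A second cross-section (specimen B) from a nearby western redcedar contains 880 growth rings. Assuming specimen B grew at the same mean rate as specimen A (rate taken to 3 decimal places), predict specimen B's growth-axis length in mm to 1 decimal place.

Specimen A: correcting the raw count gives 322 − 11 + 15 = 326 true growth rings.
A: Extension rate ≈ 162.2 / 326 = 0.498 mm/year.
B's length ≈ 0.498 × 880 = 438.2 mm.

438.2 mm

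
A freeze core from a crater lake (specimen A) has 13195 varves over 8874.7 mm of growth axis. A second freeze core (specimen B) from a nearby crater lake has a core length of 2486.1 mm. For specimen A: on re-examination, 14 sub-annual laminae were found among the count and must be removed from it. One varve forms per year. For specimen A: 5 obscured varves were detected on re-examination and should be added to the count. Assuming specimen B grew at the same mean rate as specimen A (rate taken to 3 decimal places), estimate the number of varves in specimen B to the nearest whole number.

3694 varves

Specimen A: after corrections the count is 13195 − 14 + 5 = 13186 varves.
A: Mean rate = 8874.7 mm / 13186 years ≈ 0.673 mm/yr.
For B, 2486.1 / 0.673 = 3694.06 years ≈ 3694 varves.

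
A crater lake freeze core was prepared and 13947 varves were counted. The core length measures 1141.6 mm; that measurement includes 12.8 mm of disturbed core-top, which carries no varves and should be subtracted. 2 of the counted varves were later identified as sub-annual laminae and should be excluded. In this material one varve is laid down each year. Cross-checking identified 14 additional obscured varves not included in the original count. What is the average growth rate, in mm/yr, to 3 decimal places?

0.081 mm/yr

Correcting the raw count gives 13947 − 2 + 14 = 13959 true varves.
The growth record spans 1141.6 − 12.8 = 1128.8 mm.
1128.8 mm over 13959 years gives 1128.8 / 13959 ≈ 0.081 mm/yr.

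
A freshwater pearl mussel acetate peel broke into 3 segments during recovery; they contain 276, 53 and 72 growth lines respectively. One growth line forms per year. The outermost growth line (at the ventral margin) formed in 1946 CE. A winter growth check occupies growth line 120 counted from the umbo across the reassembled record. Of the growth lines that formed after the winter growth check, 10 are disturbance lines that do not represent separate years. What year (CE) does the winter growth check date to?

1675 CE

Total growth lines = 276 + 53 + 72 = 401.
401 − 120 = 281 growth lines lie beyond the winter growth check toward the ventral margin.
Excluding 10 false growth lines: 281 − 10 = 271.
The growth line at the ventral margin is 1946 CE, so the winter growth check dates to 1946 − 271 = 1675 CE.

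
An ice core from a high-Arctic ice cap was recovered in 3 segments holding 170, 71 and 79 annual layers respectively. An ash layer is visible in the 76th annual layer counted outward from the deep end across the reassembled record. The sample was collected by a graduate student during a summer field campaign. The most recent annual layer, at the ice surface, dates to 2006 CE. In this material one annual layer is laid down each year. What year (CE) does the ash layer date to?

Total annual layers = 170 + 71 + 79 = 320.
Between annual layer 76 and the ice surface there are 320 − 76 = 244 annual layers.
Counting back 244 years from 2006 CE places the ash layer in 2006 − 244 = 1762 CE.

1762 CE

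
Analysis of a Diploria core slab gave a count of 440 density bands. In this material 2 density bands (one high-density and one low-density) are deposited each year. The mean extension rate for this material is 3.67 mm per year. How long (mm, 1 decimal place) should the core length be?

807.4 mm

440 density bands at 2 per year is 440 / 2 = 220 years.
Length ≈ 3.67 × 220 = 807.4 mm.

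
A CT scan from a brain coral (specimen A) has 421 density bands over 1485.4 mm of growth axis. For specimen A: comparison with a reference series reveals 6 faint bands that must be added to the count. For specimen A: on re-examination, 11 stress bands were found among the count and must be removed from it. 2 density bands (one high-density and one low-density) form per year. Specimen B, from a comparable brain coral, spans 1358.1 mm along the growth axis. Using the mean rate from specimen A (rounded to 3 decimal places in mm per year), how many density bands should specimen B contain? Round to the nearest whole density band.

Specimen A: correcting the raw count gives 421 − 11 + 6 = 416 true density bands.
Specimen A: 416 density bands at 2 per year is 416 / 2 = 208 years.
A: 1485.4 mm over 208 years gives 1485.4 / 208 ≈ 7.141 mm per year.
B spans 1358.1 / 7.141 = 190.18 years; at 2 density bands per year that is 190.18 × 2 ≈ 380 density bands.

380 density bands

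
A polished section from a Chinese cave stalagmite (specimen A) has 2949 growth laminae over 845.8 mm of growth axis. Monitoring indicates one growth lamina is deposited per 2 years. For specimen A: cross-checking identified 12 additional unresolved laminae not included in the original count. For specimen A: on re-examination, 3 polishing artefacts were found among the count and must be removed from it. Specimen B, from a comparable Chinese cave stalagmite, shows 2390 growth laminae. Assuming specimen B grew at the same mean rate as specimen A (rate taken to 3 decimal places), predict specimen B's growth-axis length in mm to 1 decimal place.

Specimen A: adjusted count: 2949 − 3 + 12 = 2958 growth laminae.
Specimen A: at 2 years per growth lamina, 2958 × 2 = 5916 years.
A: Mean rate = 845.8 mm / 5916 years ≈ 0.143 mm per year.
Specimen B: at 2 years per growth lamina, 2390 × 2 = 4780 years. For B, 0.143 mm/year × 4780 years = 683.5 mm.

683.5 mm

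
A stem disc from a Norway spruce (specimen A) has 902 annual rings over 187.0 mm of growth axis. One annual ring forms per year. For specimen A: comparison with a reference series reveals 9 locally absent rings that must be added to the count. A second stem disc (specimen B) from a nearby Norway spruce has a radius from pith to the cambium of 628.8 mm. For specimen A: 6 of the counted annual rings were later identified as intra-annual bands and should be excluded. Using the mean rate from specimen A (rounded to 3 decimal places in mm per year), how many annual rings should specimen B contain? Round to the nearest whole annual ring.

3038 annual rings

Specimen A: adjusted count: 902 − 6 + 9 = 905 annual rings.
A: Extension rate ≈ 187.0 / 905 = 0.207 mm per year.
For B, 628.8 / 0.207 = 3037.68 years ≈ 3038 annual rings.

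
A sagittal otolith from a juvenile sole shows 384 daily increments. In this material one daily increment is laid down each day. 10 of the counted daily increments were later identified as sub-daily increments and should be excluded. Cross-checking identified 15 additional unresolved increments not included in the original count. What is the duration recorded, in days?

True daily increment count = 384 − 10 + 15 = 389.
One daily increment per day makes the duration 389 days.

389 days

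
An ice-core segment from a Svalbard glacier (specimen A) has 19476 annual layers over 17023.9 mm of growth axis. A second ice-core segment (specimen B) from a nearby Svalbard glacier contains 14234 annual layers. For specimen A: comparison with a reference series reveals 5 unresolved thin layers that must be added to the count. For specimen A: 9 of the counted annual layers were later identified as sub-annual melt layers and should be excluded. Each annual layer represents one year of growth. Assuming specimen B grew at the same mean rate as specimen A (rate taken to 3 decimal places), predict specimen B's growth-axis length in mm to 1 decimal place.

Specimen A: adjusted count: 19476 − 9 + 5 = 19472 annual layers.
A: Mean rate = 17023.9 mm / 19472 years ≈ 0.874 mm/yr.
B's length ≈ 0.874 × 14234 = 12440.5 mm.

12440.5 mm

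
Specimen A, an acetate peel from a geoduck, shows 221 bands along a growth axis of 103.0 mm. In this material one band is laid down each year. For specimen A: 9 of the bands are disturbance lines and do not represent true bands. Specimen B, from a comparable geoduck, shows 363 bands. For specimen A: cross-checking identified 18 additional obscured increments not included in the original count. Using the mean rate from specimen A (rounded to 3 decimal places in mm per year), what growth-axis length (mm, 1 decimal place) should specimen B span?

162.6 mm

Specimen A: true band count = 221 − 9 + 18 = 230.
A: Mean rate = 103.0 mm / 230 years ≈ 0.448 mm/year.
Length of B = 0.448 × 363 = 162.6 mm.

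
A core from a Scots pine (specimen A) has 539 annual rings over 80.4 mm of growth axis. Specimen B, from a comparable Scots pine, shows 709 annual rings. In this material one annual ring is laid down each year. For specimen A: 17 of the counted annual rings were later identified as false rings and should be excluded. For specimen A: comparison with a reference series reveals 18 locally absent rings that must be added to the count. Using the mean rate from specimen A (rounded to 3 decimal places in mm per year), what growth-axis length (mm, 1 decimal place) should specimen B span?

105.6 mm

Specimen A: after corrections the count is 539 − 17 + 18 = 540 annual rings.
A: 80.4 mm over 540 years gives 80.4 / 540 ≈ 0.149 mm/year.
For B, 0.149 mm/year × 709 years = 105.6 mm.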